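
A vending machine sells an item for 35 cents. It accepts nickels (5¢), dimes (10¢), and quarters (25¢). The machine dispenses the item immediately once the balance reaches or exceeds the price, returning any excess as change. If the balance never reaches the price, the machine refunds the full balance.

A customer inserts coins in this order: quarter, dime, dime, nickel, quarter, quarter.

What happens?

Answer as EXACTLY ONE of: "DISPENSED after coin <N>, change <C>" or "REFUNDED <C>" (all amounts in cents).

Answer: DISPENSED after coin 2, change 0

Derivation:
Price: 35¢
Coin 1 (quarter, 25¢): balance = 25¢
Coin 2 (dime, 10¢): balance = 35¢
  → balance >= price → DISPENSE, change = 35 - 35 = 0¢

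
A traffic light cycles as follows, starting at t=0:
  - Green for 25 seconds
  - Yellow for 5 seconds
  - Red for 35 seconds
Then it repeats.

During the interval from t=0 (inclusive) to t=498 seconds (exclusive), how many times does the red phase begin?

Answer: 8

Derivation:
Cycle = 25+5+35 = 65s
red phase starts at t = k*65 + 30 for k=0,1,2,...
Need k*65+30 < 498 → k < 7.200
k ∈ {0, ..., 7} → 8 starts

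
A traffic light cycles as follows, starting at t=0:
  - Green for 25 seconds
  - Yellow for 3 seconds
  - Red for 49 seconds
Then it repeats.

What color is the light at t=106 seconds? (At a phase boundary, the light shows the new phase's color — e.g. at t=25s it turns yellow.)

Answer: red

Derivation:
Cycle length = 25 + 3 + 49 = 77s
t = 106, phase_t = 106 mod 77 = 29
29 >= 28 → RED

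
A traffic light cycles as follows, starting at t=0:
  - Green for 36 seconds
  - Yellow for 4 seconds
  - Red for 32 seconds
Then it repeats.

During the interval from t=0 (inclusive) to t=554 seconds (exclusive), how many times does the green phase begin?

Cycle = 36+4+32 = 72s
green phase starts at t = k*72 + 0 for k=0,1,2,...
Need k*72+0 < 554 → k < 7.694
k ∈ {0, ..., 7} → 8 starts

Answer: 8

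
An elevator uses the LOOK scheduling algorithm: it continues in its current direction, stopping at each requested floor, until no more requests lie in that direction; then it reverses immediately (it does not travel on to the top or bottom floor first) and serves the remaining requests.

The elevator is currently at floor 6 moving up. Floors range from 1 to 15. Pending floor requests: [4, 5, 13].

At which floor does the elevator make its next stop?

Answer: 13

Derivation:
Current floor: 6, direction: up
Requests above: [13]
Requests below: [4, 5]
Moving up and requests lie above → nearest above is min([13]) = 13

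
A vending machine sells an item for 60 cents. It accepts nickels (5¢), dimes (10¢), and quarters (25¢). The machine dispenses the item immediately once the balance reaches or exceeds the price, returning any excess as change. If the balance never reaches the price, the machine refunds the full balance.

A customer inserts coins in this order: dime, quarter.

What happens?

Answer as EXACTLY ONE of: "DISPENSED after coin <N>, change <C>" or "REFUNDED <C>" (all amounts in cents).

Answer: REFUNDED 35

Derivation:
Price: 60¢
Coin 1 (dime, 10¢): balance = 10¢
Coin 2 (quarter, 25¢): balance = 35¢
All coins inserted, balance 35¢ < price 60¢ → REFUND 35¢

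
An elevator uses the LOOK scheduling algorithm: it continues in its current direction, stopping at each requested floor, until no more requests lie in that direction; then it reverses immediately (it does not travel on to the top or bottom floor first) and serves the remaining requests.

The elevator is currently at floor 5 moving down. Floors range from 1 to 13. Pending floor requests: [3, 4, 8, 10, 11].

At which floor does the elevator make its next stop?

Answer: 4

Derivation:
Current floor: 5, direction: down
Requests above: [8, 10, 11]
Requests below: [3, 4]
Moving down and requests lie below → nearest below is max([3, 4]) = 4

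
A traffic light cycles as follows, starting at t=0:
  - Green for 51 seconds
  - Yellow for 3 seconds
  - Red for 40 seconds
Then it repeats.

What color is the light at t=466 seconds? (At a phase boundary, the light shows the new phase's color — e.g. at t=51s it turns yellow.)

Answer: red

Derivation:
Cycle length = 51 + 3 + 40 = 94s
t = 466, phase_t = 466 mod 94 = 90
90 >= 54 → RED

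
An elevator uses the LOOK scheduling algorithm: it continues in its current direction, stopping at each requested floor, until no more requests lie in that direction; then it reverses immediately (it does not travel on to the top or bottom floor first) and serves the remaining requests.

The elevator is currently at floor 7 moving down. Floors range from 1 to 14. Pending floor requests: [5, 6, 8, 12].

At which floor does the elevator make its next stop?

Answer: 6

Derivation:
Current floor: 7, direction: down
Requests above: [8, 12]
Requests below: [5, 6]
Moving down and requests lie below → nearest below is max([5, 6]) = 6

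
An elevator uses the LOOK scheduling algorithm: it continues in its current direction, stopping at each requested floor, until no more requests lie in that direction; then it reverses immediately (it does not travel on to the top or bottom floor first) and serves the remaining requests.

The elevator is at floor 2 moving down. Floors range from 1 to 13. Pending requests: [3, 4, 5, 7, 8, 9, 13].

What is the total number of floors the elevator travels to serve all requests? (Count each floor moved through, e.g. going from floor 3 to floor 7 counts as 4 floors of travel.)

Answer: 11

Derivation:
Start at floor 2 moving down, LOOK stop order: [3, 4, 5, 7, 8, 9, 13]
  2 → 3: |3-2| = 1, total = 1
  3 → 4: |4-3| = 1, total = 2
  4 → 5: |5-4| = 1, total = 3
  5 → 7: |7-5| = 2, total = 5
  7 → 8: |8-7| = 1, total = 6
  8 → 9: |9-8| = 1, total = 7
  9 → 13: |13-9| = 4, total = 11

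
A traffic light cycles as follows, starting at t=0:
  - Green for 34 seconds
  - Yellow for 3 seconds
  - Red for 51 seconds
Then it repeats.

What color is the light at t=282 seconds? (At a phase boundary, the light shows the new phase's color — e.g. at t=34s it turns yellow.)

Cycle length = 34 + 3 + 51 = 88s
t = 282, phase_t = 282 mod 88 = 18
18 < 34 (green end) → GREEN

Answer: green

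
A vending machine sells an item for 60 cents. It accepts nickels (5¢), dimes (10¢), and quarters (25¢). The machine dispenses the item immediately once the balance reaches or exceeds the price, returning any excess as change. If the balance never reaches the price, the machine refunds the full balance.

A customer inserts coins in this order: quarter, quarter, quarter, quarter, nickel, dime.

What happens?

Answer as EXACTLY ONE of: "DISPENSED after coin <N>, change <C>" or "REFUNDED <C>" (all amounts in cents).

Answer: DISPENSED after coin 3, change 15

Derivation:
Price: 60¢
Coin 1 (quarter, 25¢): balance = 25¢
Coin 2 (quarter, 25¢): balance = 50¢
Coin 3 (quarter, 25¢): balance = 75¢
  → balance >= price → DISPENSE, change = 75 - 60 = 15¢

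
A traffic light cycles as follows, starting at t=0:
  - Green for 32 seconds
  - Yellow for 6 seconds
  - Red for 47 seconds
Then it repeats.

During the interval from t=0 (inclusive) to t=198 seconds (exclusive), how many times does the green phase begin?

Answer: 3

Derivation:
Cycle = 32+6+47 = 85s
green phase starts at t = k*85 + 0 for k=0,1,2,...
Need k*85+0 < 198 → k < 2.329
k ∈ {0, ..., 2} → 3 starts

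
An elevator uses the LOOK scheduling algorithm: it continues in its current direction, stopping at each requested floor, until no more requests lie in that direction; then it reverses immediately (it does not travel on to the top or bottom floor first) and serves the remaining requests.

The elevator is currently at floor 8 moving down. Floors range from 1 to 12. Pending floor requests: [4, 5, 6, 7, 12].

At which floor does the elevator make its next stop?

Answer: 7

Derivation:
Current floor: 8, direction: down
Requests above: [12]
Requests below: [4, 5, 6, 7]
Moving down and requests lie below → nearest below is max([4, 5, 6, 7]) = 7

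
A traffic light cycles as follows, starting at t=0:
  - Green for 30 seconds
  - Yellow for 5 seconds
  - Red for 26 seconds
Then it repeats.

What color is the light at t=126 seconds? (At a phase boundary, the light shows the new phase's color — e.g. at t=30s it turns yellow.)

Answer: green

Derivation:
Cycle length = 30 + 5 + 26 = 61s
t = 126, phase_t = 126 mod 61 = 4
4 < 30 (green end) → GREEN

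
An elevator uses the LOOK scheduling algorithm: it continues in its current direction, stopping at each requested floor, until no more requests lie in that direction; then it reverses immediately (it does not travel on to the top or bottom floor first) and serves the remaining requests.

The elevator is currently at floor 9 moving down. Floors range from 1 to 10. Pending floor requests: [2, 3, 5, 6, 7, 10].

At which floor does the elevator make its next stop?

Current floor: 9, direction: down
Requests above: [10]
Requests below: [2, 3, 5, 6, 7]
Moving down and requests lie below → nearest below is max([2, 3, 5, 6, 7]) = 7

Answer: 7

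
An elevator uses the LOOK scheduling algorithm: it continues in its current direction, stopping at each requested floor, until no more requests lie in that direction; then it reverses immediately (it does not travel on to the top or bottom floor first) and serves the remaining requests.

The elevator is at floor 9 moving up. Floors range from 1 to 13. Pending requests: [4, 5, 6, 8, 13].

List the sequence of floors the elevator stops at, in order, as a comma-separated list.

Answer: 13, 8, 6, 5, 4

Derivation:
Current: 9, moving UP
Serve above first (ascending): [13]
Then reverse, serve below (descending): [8, 6, 5, 4]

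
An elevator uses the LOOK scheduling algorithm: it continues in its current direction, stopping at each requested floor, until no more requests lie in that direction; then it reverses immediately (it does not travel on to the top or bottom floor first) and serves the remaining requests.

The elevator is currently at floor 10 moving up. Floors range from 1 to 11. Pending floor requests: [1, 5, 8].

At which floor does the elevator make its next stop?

Answer: 8

Derivation:
Current floor: 10, direction: up
Requests above: []
Requests below: [1, 5, 8]
Moving up but no requests above → reverse; nearest below is max([1, 5, 8]) = 8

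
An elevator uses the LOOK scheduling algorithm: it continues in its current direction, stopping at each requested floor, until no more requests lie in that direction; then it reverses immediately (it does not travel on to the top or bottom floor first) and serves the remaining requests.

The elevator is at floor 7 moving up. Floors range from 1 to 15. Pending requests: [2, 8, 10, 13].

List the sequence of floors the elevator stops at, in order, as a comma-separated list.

Current: 7, moving UP
Serve above first (ascending): [8, 10, 13]
Then reverse, serve below (descending): [2]

Answer: 8, 10, 13, 2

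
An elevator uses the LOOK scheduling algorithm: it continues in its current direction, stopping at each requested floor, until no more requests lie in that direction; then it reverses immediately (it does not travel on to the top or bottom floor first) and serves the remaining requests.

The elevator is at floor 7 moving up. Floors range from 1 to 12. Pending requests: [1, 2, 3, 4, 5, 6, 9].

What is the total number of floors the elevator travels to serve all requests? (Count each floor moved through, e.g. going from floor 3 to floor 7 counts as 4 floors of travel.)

Start at floor 7 moving up, LOOK stop order: [9, 6, 5, 4, 3, 2, 1]
  7 → 9: |9-7| = 2, total = 2
  9 → 6: |6-9| = 3, total = 5
  6 → 5: |5-6| = 1, total = 6
  5 → 4: |4-5| = 1, total = 7
  4 → 3: |3-4| = 1, total = 8
  3 → 2: |2-3| = 1, total = 9
  2 → 1: |1-2| = 1, total = 10

Answer: 10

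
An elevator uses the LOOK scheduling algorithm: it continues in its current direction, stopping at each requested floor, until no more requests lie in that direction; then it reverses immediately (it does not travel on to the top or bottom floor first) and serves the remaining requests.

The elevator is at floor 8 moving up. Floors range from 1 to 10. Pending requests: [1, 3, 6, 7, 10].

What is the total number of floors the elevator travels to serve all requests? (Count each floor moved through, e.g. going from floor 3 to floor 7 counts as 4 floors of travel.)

Answer: 11

Derivation:
Start at floor 8 moving up, LOOK stop order: [10, 7, 6, 3, 1]
  8 → 10: |10-8| = 2, total = 2
  10 → 7: |7-10| = 3, total = 5
  7 → 6: |6-7| = 1, total = 6
  6 → 3: |3-6| = 3, total = 9
  3 → 1: |1-3| = 2, total = 11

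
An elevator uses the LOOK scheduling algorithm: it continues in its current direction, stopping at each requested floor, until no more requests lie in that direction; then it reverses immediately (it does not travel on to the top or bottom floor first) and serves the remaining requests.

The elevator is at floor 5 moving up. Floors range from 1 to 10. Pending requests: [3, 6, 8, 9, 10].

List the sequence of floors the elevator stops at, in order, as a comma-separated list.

Current: 5, moving UP
Serve above first (ascending): [6, 8, 9, 10]
Then reverse, serve below (descending): [3]

Answer: 6, 8, 9, 10, 3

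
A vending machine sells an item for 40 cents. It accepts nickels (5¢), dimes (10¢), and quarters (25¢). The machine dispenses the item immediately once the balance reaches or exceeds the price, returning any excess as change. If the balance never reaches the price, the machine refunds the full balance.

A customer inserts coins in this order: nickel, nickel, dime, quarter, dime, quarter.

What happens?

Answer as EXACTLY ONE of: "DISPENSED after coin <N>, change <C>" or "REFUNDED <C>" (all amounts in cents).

Price: 40¢
Coin 1 (nickel, 5¢): balance = 5¢
Coin 2 (nickel, 5¢): balance = 10¢
Coin 3 (dime, 10¢): balance = 20¢
Coin 4 (quarter, 25¢): balance = 45¢
  → balance >= price → DISPENSE, change = 45 - 40 = 5¢

Answer: DISPENSED after coin 4, change 5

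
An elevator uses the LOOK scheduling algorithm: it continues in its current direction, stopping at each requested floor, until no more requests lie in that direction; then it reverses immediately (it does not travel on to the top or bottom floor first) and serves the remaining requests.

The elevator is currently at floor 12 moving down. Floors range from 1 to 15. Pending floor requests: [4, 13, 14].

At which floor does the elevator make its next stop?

Current floor: 12, direction: down
Requests above: [13, 14]
Requests below: [4]
Moving down and requests lie below → nearest below is max([4]) = 4

Answer: 4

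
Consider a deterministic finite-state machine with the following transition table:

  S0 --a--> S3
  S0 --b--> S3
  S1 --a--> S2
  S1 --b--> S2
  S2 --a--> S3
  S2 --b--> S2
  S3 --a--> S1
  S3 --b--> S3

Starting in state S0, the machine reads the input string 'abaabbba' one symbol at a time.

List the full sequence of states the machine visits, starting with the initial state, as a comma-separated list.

Answer: S0, S3, S3, S1, S2, S2, S2, S2, S3

Derivation:
Start: S0
  read 'a': S0 --a--> S3
  read 'b': S3 --b--> S3
  read 'a': S3 --a--> S1
  read 'a': S1 --a--> S2
  read 'b': S2 --b--> S2
  read 'b': S2 --b--> S2
  read 'b': S2 --b--> S2
  read 'a': S2 --a--> S3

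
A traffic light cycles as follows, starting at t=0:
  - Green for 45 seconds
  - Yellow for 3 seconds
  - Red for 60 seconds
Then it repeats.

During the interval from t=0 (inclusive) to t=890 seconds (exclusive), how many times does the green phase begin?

Answer: 9

Derivation:
Cycle = 45+3+60 = 108s
green phase starts at t = k*108 + 0 for k=0,1,2,...
Need k*108+0 < 890 → k < 8.241
k ∈ {0, ..., 8} → 9 starts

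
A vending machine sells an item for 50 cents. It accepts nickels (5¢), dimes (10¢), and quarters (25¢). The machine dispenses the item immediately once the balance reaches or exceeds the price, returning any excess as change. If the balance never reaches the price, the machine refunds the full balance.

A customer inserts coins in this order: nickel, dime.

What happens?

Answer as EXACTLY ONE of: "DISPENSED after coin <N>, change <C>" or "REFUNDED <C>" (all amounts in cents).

Answer: REFUNDED 15

Derivation:
Price: 50¢
Coin 1 (nickel, 5¢): balance = 5¢
Coin 2 (dime, 10¢): balance = 15¢
All coins inserted, balance 15¢ < price 50¢ → REFUND 15¢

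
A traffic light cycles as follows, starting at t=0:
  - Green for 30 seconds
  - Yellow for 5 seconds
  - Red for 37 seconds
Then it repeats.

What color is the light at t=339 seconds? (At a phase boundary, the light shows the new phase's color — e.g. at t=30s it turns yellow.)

Cycle length = 30 + 5 + 37 = 72s
t = 339, phase_t = 339 mod 72 = 51
51 >= 35 → RED

Answer: red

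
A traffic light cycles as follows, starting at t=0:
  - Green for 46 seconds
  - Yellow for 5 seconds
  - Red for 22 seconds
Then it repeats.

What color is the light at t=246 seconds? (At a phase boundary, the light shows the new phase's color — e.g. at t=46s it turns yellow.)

Answer: green

Derivation:
Cycle length = 46 + 5 + 22 = 73s
t = 246, phase_t = 246 mod 73 = 27
27 < 46 (green end) → GREEN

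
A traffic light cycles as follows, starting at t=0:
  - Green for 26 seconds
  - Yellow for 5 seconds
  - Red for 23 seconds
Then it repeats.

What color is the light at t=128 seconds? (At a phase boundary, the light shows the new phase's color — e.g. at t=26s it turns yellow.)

Cycle length = 26 + 5 + 23 = 54s
t = 128, phase_t = 128 mod 54 = 20
20 < 26 (green end) → GREEN

Answer: green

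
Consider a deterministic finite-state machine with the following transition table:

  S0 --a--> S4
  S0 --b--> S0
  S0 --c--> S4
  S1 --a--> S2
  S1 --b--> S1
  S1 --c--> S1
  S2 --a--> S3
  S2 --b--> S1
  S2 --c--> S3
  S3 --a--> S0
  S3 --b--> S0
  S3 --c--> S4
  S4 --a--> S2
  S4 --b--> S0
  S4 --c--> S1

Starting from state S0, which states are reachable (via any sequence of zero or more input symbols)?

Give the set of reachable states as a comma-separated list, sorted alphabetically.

BFS from S0:
  visit S0: S0--a-->S4 (new), S0--b-->S0 (seen), S0--c-->S4 (seen)
  visit S4: S4--a-->S2 (new), S4--b-->S0 (seen), S4--c-->S1 (new)
  visit S2: S2--a-->S3 (new), S2--b-->S1 (seen), S2--c-->S3 (seen)
  visit S1: S1--a-->S2 (seen), S1--b-->S1 (seen), S1--c-->S1 (seen)
  visit S3: S3--a-->S0 (seen), S3--b-->S0 (seen), S3--c-->S4 (seen)

Answer: S0, S1, S2, S3, S4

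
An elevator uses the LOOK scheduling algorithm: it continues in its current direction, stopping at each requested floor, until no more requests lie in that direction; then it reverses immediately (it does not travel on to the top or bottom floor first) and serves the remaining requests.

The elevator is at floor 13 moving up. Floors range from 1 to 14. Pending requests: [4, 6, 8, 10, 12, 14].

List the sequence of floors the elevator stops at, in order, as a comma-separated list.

Current: 13, moving UP
Serve above first (ascending): [14]
Then reverse, serve below (descending): [12, 10, 8, 6, 4]

Answer: 14, 12, 10, 8, 6, 4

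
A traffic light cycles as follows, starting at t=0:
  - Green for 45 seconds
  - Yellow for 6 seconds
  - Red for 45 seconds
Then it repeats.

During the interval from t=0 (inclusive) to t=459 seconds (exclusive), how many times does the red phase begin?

Answer: 5

Derivation:
Cycle = 45+6+45 = 96s
red phase starts at t = k*96 + 51 for k=0,1,2,...
Need k*96+51 < 459 → k < 4.250
k ∈ {0, ..., 4} → 5 starts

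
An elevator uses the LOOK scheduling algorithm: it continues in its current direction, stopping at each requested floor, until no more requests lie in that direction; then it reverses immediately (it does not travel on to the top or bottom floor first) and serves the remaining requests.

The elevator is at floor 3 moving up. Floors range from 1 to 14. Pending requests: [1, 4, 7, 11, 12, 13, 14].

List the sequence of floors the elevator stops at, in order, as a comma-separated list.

Current: 3, moving UP
Serve above first (ascending): [4, 7, 11, 12, 13, 14]
Then reverse, serve below (descending): [1]

Answer: 4, 7, 11, 12, 13, 14, 1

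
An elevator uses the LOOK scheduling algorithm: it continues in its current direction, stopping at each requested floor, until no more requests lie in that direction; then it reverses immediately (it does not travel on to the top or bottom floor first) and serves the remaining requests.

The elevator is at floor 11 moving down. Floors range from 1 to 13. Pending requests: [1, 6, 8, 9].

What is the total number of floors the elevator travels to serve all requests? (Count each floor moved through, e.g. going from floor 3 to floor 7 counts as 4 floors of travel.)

Start at floor 11 moving down, LOOK stop order: [9, 8, 6, 1]
  11 → 9: |9-11| = 2, total = 2
  9 → 8: |8-9| = 1, total = 3
  8 → 6: |6-8| = 2, total = 5
  6 → 1: |1-6| = 5, total = 10

Answer: 10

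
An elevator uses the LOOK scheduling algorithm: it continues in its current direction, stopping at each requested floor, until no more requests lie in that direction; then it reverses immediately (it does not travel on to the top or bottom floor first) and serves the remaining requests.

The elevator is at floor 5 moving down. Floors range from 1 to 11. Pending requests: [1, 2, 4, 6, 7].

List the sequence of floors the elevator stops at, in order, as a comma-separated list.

Current: 5, moving DOWN
Serve below first (descending): [4, 2, 1]
Then reverse, serve above (ascending): [6, 7]

Answer: 4, 2, 1, 6, 7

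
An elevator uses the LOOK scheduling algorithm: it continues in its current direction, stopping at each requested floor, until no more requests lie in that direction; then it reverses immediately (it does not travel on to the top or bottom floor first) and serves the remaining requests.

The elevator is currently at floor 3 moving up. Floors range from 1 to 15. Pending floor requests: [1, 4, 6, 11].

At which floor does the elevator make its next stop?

Answer: 4

Derivation:
Current floor: 3, direction: up
Requests above: [4, 6, 11]
Requests below: [1]
Moving up and requests lie above → nearest above is min([4, 6, 11]) = 4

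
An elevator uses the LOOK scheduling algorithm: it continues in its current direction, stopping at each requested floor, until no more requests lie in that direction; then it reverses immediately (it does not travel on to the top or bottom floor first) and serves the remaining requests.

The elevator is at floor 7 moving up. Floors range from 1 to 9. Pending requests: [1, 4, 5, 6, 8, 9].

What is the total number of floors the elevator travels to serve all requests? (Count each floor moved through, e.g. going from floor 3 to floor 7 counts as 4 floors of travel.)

Start at floor 7 moving up, LOOK stop order: [8, 9, 6, 5, 4, 1]
  7 → 8: |8-7| = 1, total = 1
  8 → 9: |9-8| = 1, total = 2
  9 → 6: |6-9| = 3, total = 5
  6 → 5: |5-6| = 1, total = 6
  5 → 4: |4-5| = 1, total = 7
  4 → 1: |1-4| = 3, total = 10

Answer: 10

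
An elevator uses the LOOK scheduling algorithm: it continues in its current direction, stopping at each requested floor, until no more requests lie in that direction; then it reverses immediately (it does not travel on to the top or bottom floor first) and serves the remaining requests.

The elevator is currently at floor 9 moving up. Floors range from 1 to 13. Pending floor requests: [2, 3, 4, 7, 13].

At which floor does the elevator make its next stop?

Current floor: 9, direction: up
Requests above: [13]
Requests below: [2, 3, 4, 7]
Moving up and requests lie above → nearest above is min([13]) = 13

Answer: 13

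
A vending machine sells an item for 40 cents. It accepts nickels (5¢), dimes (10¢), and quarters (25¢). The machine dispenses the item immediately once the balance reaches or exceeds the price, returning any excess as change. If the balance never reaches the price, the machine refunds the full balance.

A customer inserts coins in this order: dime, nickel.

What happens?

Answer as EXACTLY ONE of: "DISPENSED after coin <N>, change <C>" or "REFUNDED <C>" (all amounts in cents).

Answer: REFUNDED 15

Derivation:
Price: 40¢
Coin 1 (dime, 10¢): balance = 10¢
Coin 2 (nickel, 5¢): balance = 15¢
All coins inserted, balance 15¢ < price 40¢ → REFUND 15¢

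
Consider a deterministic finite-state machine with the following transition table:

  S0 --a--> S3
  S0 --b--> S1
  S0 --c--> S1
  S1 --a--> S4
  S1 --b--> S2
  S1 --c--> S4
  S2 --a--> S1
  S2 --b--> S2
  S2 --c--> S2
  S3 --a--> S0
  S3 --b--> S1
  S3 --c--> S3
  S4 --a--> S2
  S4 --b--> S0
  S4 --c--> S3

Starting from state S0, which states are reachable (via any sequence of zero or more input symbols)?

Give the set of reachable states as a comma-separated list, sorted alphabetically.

BFS from S0:
  visit S0: S0--a-->S3 (new), S0--b-->S1 (new), S0--c-->S1 (seen)
  visit S3: S3--a-->S0 (seen), S3--b-->S1 (seen), S3--c-->S3 (seen)
  visit S1: S1--a-->S4 (new), S1--b-->S2 (new), S1--c-->S4 (seen)
  visit S4: S4--a-->S2 (seen), S4--b-->S0 (seen), S4--c-->S3 (seen)
  visit S2: S2--a-->S1 (seen), S2--b-->S2 (seen), S2--c-->S2 (seen)

Answer: S0, S1, S2, S3, S4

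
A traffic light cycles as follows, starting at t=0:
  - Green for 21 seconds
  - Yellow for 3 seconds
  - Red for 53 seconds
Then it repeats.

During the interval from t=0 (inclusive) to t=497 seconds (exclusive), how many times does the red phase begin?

Cycle = 21+3+53 = 77s
red phase starts at t = k*77 + 24 for k=0,1,2,...
Need k*77+24 < 497 → k < 6.143
k ∈ {0, ..., 6} → 7 starts

Answer: 7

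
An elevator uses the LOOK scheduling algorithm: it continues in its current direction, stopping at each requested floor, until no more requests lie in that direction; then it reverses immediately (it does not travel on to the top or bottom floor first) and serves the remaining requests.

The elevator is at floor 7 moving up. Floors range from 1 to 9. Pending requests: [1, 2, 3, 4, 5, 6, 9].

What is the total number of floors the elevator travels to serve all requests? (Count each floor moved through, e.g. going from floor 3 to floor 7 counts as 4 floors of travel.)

Start at floor 7 moving up, LOOK stop order: [9, 6, 5, 4, 3, 2, 1]
  7 → 9: |9-7| = 2, total = 2
  9 → 6: |6-9| = 3, total = 5
  6 → 5: |5-6| = 1, total = 6
  5 → 4: |4-5| = 1, total = 7
  4 → 3: |3-4| = 1, total = 8
  3 → 2: |2-3| = 1, total = 9
  2 → 1: |1-2| = 1, total = 10

Answer: 10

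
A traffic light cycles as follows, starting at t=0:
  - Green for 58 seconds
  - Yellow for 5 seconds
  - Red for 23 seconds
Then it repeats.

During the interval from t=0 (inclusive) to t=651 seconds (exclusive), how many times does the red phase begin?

Cycle = 58+5+23 = 86s
red phase starts at t = k*86 + 63 for k=0,1,2,...
Need k*86+63 < 651 → k < 6.837
k ∈ {0, ..., 6} → 7 starts

Answer: 7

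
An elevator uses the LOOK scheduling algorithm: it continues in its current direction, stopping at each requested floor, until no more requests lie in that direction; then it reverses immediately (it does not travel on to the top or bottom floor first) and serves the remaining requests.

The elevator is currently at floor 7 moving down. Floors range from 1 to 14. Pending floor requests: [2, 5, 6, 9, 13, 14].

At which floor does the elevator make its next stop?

Answer: 6

Derivation:
Current floor: 7, direction: down
Requests above: [9, 13, 14]
Requests below: [2, 5, 6]
Moving down and requests lie below → nearest below is max([2, 5, 6]) = 6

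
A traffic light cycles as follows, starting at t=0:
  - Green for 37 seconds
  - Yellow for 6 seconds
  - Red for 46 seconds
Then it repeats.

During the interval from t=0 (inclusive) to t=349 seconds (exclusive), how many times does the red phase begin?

Cycle = 37+6+46 = 89s
red phase starts at t = k*89 + 43 for k=0,1,2,...
Need k*89+43 < 349 → k < 3.438
k ∈ {0, ..., 3} → 4 starts

Answer: 4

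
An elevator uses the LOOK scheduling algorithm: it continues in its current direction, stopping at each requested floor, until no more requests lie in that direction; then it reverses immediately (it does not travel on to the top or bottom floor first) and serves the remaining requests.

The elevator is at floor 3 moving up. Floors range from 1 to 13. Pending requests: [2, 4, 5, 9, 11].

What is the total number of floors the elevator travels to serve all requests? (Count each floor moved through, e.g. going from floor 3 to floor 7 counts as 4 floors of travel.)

Answer: 17

Derivation:
Start at floor 3 moving up, LOOK stop order: [4, 5, 9, 11, 2]
  3 → 4: |4-3| = 1, total = 1
  4 → 5: |5-4| = 1, total = 2
  5 → 9: |9-5| = 4, total = 6
  9 → 11: |11-9| = 2, total = 8
  11 → 2: |2-11| = 9, total = 17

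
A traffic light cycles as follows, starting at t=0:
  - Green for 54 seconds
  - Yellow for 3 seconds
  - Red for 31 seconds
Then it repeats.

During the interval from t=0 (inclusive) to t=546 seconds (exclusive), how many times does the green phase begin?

Cycle = 54+3+31 = 88s
green phase starts at t = k*88 + 0 for k=0,1,2,...
Need k*88+0 < 546 → k < 6.205
k ∈ {0, ..., 6} → 7 starts

Answer: 7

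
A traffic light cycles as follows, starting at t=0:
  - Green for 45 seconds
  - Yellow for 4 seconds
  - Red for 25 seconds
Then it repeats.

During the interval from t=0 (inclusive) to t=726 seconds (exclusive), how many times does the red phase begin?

Cycle = 45+4+25 = 74s
red phase starts at t = k*74 + 49 for k=0,1,2,...
Need k*74+49 < 726 → k < 9.149
k ∈ {0, ..., 9} → 10 starts

Answer: 10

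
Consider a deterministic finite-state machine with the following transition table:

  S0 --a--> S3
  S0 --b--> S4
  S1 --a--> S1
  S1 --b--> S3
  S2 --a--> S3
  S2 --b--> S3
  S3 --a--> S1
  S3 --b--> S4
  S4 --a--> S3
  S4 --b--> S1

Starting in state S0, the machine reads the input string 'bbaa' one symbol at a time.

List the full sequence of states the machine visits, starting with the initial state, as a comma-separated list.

Start: S0
  read 'b': S0 --b--> S4
  read 'b': S4 --b--> S1
  read 'a': S1 --a--> S1
  read 'a': S1 --a--> S1

Answer: S0, S4, S1, S1, S1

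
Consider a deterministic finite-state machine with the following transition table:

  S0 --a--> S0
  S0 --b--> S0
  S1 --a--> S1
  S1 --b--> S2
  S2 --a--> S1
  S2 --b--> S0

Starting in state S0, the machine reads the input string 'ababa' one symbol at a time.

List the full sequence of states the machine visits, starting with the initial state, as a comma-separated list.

Start: S0
  read 'a': S0 --a--> S0
  read 'b': S0 --b--> S0
  read 'a': S0 --a--> S0
  read 'b': S0 --b--> S0
  read 'a': S0 --a--> S0

Answer: S0, S0, S0, S0, S0, S0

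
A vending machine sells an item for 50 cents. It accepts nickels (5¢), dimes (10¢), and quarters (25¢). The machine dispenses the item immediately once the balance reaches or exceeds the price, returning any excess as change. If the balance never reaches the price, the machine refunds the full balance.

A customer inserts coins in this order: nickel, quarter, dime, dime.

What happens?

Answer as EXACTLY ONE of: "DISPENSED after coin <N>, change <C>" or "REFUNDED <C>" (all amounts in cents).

Price: 50¢
Coin 1 (nickel, 5¢): balance = 5¢
Coin 2 (quarter, 25¢): balance = 30¢
Coin 3 (dime, 10¢): balance = 40¢
Coin 4 (dime, 10¢): balance = 50¢
  → balance >= price → DISPENSE, change = 50 - 50 = 0¢

Answer: DISPENSED after coin 4, change 0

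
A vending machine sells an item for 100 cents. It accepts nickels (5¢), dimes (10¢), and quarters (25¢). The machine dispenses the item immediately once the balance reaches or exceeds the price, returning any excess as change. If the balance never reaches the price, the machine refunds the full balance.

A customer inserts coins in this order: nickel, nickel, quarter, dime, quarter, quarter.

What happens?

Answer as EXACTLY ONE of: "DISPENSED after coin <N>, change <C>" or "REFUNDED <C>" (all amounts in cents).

Answer: REFUNDED 95

Derivation:
Price: 100¢
Coin 1 (nickel, 5¢): balance = 5¢
Coin 2 (nickel, 5¢): balance = 10¢
Coin 3 (quarter, 25¢): balance = 35¢
Coin 4 (dime, 10¢): balance = 45¢
Coin 5 (quarter, 25¢): balance = 70¢
Coin 6 (quarter, 25¢): balance = 95¢
All coins inserted, balance 95¢ < price 100¢ → REFUND 95¢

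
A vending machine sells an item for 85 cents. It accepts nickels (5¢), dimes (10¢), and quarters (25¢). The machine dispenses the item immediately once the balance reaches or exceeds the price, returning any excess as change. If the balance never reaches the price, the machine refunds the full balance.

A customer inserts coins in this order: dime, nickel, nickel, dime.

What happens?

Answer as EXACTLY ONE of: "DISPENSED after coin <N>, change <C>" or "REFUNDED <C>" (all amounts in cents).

Price: 85¢
Coin 1 (dime, 10¢): balance = 10¢
Coin 2 (nickel, 5¢): balance = 15¢
Coin 3 (nickel, 5¢): balance = 20¢
Coin 4 (dime, 10¢): balance = 30¢
All coins inserted, balance 30¢ < price 85¢ → REFUND 30¢

Answer: REFUNDED 30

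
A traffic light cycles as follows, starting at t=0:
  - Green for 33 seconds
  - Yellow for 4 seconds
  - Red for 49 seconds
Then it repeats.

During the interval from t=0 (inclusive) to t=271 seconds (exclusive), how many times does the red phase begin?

Cycle = 33+4+49 = 86s
red phase starts at t = k*86 + 37 for k=0,1,2,...
Need k*86+37 < 271 → k < 2.721
k ∈ {0, ..., 2} → 3 starts

Answer: 3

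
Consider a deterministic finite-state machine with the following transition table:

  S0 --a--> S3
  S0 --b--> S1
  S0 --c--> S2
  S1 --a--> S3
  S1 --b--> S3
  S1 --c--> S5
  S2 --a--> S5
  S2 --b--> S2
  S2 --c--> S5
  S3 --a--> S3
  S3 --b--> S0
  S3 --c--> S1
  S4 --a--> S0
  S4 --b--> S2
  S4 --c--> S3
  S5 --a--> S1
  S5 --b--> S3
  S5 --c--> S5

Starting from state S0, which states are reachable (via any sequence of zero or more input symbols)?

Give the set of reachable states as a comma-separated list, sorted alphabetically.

Answer: S0, S1, S2, S3, S5

Derivation:
BFS from S0:
  visit S0: S0--a-->S3 (new), S0--b-->S1 (new), S0--c-->S2 (new)
  visit S3: S3--a-->S3 (seen), S3--b-->S0 (seen), S3--c-->S1 (seen)
  visit S1: S1--a-->S3 (seen), S1--b-->S3 (seen), S1--c-->S5 (new)
  visit S2: S2--a-->S5 (seen), S2--b-->S2 (seen), S2--c-->S5 (seen)
  visit S5: S5--a-->S1 (seen), S5--b-->S3 (seen), S5--c-->S5 (seen)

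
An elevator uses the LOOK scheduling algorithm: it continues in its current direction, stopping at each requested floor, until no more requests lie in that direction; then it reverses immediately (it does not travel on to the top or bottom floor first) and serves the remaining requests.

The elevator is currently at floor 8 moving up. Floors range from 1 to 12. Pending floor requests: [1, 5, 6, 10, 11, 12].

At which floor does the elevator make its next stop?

Current floor: 8, direction: up
Requests above: [10, 11, 12]
Requests below: [1, 5, 6]
Moving up and requests lie above → nearest above is min([10, 11, 12]) = 10

Answer: 10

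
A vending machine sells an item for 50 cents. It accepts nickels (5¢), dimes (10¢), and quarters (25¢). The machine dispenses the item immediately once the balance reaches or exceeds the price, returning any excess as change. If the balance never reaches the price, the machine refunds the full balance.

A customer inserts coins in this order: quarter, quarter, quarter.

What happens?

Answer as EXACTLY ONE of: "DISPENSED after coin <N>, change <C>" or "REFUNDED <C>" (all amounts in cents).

Price: 50¢
Coin 1 (quarter, 25¢): balance = 25¢
Coin 2 (quarter, 25¢): balance = 50¢
  → balance >= price → DISPENSE, change = 50 - 50 = 0¢

Answer: DISPENSED after coin 2, change 0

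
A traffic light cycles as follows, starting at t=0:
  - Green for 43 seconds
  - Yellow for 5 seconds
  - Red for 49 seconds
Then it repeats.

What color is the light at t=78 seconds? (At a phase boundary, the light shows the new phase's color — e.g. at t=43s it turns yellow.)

Cycle length = 43 + 5 + 49 = 97s
t = 78, phase_t = 78 mod 97 = 78
78 >= 48 → RED

Answer: red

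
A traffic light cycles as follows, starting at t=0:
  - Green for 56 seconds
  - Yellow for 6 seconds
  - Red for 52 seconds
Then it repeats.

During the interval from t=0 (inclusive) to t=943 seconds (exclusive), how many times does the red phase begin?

Answer: 8

Derivation:
Cycle = 56+6+52 = 114s
red phase starts at t = k*114 + 62 for k=0,1,2,...
Need k*114+62 < 943 → k < 7.728
k ∈ {0, ..., 7} → 8 starts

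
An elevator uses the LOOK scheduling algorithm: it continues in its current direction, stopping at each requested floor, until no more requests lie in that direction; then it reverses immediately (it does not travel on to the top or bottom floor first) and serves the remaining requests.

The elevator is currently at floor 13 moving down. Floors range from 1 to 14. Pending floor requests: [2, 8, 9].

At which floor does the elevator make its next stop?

Current floor: 13, direction: down
Requests above: []
Requests below: [2, 8, 9]
Moving down and requests lie below → nearest below is max([2, 8, 9]) = 9

Answer: 9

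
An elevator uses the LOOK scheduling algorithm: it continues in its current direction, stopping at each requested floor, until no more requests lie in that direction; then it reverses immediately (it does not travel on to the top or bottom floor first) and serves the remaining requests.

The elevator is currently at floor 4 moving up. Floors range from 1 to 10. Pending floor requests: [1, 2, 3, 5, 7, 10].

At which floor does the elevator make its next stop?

Answer: 5

Derivation:
Current floor: 4, direction: up
Requests above: [5, 7, 10]
Requests below: [1, 2, 3]
Moving up and requests lie above → nearest above is min([5, 7, 10]) = 5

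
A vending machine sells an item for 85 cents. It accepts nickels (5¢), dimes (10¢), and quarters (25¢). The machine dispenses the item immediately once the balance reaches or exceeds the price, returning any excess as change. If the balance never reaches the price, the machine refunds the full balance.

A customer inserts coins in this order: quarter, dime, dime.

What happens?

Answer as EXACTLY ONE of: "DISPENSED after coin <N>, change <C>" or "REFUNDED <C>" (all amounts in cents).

Price: 85¢
Coin 1 (quarter, 25¢): balance = 25¢
Coin 2 (dime, 10¢): balance = 35¢
Coin 3 (dime, 10¢): balance = 45¢
All coins inserted, balance 45¢ < price 85¢ → REFUND 45¢

Answer: REFUNDED 45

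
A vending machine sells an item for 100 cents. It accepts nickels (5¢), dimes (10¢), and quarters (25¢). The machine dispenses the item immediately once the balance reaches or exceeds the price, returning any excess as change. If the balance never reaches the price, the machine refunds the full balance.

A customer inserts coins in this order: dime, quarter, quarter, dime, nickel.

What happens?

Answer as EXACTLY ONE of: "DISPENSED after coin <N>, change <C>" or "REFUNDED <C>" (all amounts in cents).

Price: 100¢
Coin 1 (dime, 10¢): balance = 10¢
Coin 2 (quarter, 25¢): balance = 35¢
Coin 3 (quarter, 25¢): balance = 60¢
Coin 4 (dime, 10¢): balance = 70¢
Coin 5 (nickel, 5¢): balance = 75¢
All coins inserted, balance 75¢ < price 100¢ → REFUND 75¢

Answer: REFUNDED 75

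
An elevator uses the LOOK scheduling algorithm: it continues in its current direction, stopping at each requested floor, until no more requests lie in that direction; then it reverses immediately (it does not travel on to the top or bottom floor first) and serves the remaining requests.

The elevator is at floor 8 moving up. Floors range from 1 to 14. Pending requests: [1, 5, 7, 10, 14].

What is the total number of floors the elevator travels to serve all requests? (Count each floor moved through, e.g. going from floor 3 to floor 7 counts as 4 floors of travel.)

Answer: 19

Derivation:
Start at floor 8 moving up, LOOK stop order: [10, 14, 7, 5, 1]
  8 → 10: |10-8| = 2, total = 2
  10 → 14: |14-10| = 4, total = 6
  14 → 7: |7-14| = 7, total = 13
  7 → 5: |5-7| = 2, total = 15
  5 → 1: |1-5| = 4, total = 19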